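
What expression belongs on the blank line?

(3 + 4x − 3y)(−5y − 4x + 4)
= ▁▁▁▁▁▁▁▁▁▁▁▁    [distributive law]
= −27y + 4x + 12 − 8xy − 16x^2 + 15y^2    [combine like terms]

Applying distributive law to the line above:

−15y − 12x + 12 − 20xy − 16x^2 + 16x + 15y^2 + 12xy − 12y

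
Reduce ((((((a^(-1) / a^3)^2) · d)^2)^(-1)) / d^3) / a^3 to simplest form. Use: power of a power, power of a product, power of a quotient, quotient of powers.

a^13d^(-5)

((((((a^(-1) / a^3)^2) · d)^2)^(-1)) / d^3) / a^3
= (((((a^(-1) / a^3)^2) · d)^(-2)) / d^3) / a^3    [power of a power]
= (((((a^(-1) / a^3)^2)^(-2)) · (d^(-2))) / d^3) / a^3    [power of a product]
= ((((a^(-1) / a^3)^(-4)) · (d^(-2))) / d^3) / a^3    [power of a power]
= (((((a^(-1))^(-4)) / ((a^3)^(-4))) · (d^(-2))) / d^3) / a^3    [power of a quotient]
= (((a^4 / ((a^3)^(-4))) · (d^(-2))) / d^3) / a^3    [power of a power]
= (((a^4 / a^(-12)) · (d^(-2))) / d^3) / a^3    [power of a power]
= ((a^16 · (d^(-2))) / d^3) / a^3    [quotient of powers]
= a^13d^(-5)    [quotient of powers]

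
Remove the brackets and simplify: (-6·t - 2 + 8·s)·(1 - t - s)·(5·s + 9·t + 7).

(-6·t - 2 + 8·s)·(1 - t - s)·(5·s + 9·t + 7)
= (-6·t + 6·t^2 + 6·s·t - 2 + 2·t + 2·s + 8·s - 8·s·t - 8·s^2)·(5·s + 9·t + 7)    [distributive law]
= (-4·t + 6·t^2 - 2·s·t - 2 + 10·s - 8·s^2)·(5·s + 9·t + 7)    [combine like terms]
= -20·s·t - 36·t^2 - 28·t + 30·s·t^2 + 54·t^3 + 42·t^2 - 10·s^2·t - 18·s·t^2 - 14·s·t - 10·s - 18·t - 14 + 50·s^2 + 90·s·t + 70·s - 40·s^3 - 72·s^2·t - 56·s^2    [distributive law]
= 56·s·t + 6·t^2 - 46·t + 12·s·t^2 + 54·t^3 - 82·s^2·t + 60·s - 14 - 6·s^2 - 40·s^3    [combine like terms]

56·s·t + 6·t^2 - 46·t + 12·s·t^2 + 54·t^3 - 82·s^2·t + 60·s - 14 - 6·s^2 - 40·s^3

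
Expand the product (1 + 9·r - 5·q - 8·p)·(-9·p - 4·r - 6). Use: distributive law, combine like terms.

39·p - 58·r - 6 - 49·p·r - 36·r^2 + 45·p·q + 20·q·r + 30·q + 72·p^2

(1 + 9·r - 5·q - 8·p)·(-9·p - 4·r - 6)
= -9·p - 4·r - 6 - 81·p·r - 36·r^2 - 54·r + 45·p·q + 20·q·r + 30·q + 72·p^2 + 32·p·r + 48·p    [distributive law]
= 39·p - 58·r - 6 - 49·p·r - 36·r^2 + 45·p·q + 20·q·r + 30·q + 72·p^2    [combine like terms]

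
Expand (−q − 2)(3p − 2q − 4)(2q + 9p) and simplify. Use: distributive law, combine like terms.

12pq² − 27p²q + 4q³ + 16q² + 60pq − 54p² + 16q + 72p

(−q − 2)(3p − 2q − 4)(2q + 9p)
= (−3pq + 2q² + 4q − 6p + 4q + 8)(2q + 9p)    [distributive law]
= (−3pq + 2q² + 8q − 6p + 8)(2q + 9p)    [combine like terms]
= −6pq² − 27p²q + 4q³ + 18pq² + 16q² + 72pq − 12pq − 54p² + 16q + 72p    [distributive law]
= 12pq² − 27p²q + 4q³ + 16q² + 60pq − 54p² + 16q + 72p    [combine like terms]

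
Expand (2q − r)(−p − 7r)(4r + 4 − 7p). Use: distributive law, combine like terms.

90pqr − 8pq + 14p^2q − 56qr^2 − 56qr − 45pr^2 + 4pr − 7p^2r + 28r^3 + 28r^2

(2q − r)(−p − 7r)(4r + 4 − 7p)
= (−2pq − 14qr + pr + 7r^2)(4r + 4 − 7p)    [distributive law]
= −8pqr − 8pq + 14p^2q − 56qr^2 − 56qr + 98pqr + 4pr^2 + 4pr − 7p^2r + 28r^3 + 28r^2 − 49pr^2    [distributive law]
= 90pqr − 8pq + 14p^2q − 56qr^2 − 56qr − 45pr^2 + 4pr − 7p^2r + 28r^3 + 28r^2    [combine like terms]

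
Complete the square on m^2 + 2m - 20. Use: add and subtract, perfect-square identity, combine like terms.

(m + 1)^2 - 21

m^2 + 2m - 20
= m^2 + 2m + 1 - 1 - 20    [add and subtract 1]
= (m + 1)^2 - 1 - 20    [perfect-square identity]
= (m + 1)^2 - 21    [combine constants]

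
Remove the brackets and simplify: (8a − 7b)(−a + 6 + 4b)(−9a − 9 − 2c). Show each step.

72a^3 − 360a^2 + 16a^2c − 432a − 96ac − 351a^2b + 27ab − 78abc + 378b + 84bc + 252ab^2 + 252b^2 + 56b^2c

(8a − 7b)(−a + 6 + 4b)(−9a − 9 − 2c)
= (−8a^2 + 48a + 32ab + 7ab − 42b − 28b^2)(−9a − 9 − 2c)    [distributive law]
= (−8a^2 + 48a + 39ab − 42b − 28b^2)(−9a − 9 − 2c)    [combine like terms]
= 72a^3 + 72a^2 + 16a^2c − 432a^2 − 432a − 96ac − 351a^2b − 351ab − 78abc + 378ab + 378b + 84bc + 252ab^2 + 252b^2 + 56b^2c    [distributive law]
= 72a^3 − 360a^2 + 16a^2c − 432a − 96ac − 351a^2b + 27ab − 78abc + 378b + 84bc + 252ab^2 + 252b^2 + 56b^2c    [combine like terms]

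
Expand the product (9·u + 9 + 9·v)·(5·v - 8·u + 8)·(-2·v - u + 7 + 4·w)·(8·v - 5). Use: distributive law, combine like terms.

(9·u + 9 + 9·v)·(5·v - 8·u + 8)·(-2·v - u + 7 + 4·w)·(8·v - 5)
= (45·u·v - 72·u^2 + 72·u + 45·v - 72·u + 72 + 45·v^2 - 72·u·v + 72·v)·(-2·v - u + 7 + 4·w)·(8·v - 5)    [distributive law]
= (-27·u·v - 72·u^2 + 117·v + 72 + 45·v^2)·(-2·v - u + 7 + 4·w)·(8·v - 5)    [combine like terms]
= (54·u·v^2 + 27·u^2·v - 189·u·v - 108·u·v·w + 144·u^2·v + 72·u^3 - 504·u^2 - 288·u^2·w - 234·v^2 - 117·u·v + 819·v + 468·v·w - 144·v - 72·u + 504 + 288·w - 90·v^3 - 45·u·v^2 + 315·v^2 + 180·v^2·w)·(8·v - 5)    [distributive law]
= (9·u·v^2 + 171·u^2·v - 306·u·v - 108·u·v·w + 72·u^3 - 504·u^2 - 288·u^2·w + 81·v^2 + 675·v + 468·v·w - 72·u + 504 + 288·w - 90·v^3 + 180·v^2·w)·(8·v - 5)    [combine like terms]
= 72·u·v^3 - 45·u·v^2 + 1368·u^2·v^2 - 855·u^2·v - 2448·u·v^2 + 1530·u·v - 864·u·v^2·w + 540·u·v·w + 576·u^3·v - 360·u^3 - 4032·u^2·v + 2520·u^2 - 2304·u^2·v·w + 1440·u^2·w + 648·v^3 - 405·v^2 + 5400·v^2 - 3375·v + 3744·v^2·w - 2340·v·w - 576·u·v + 360·u + 4032·v - 2520 + 2304·v·w - 1440·w - 720·v^4 + 450·v^3 + 1440·v^3·w - 900·v^2·w    [distributive law]
= 72·u·v^3 - 2493·u·v^2 + 1368·u^2·v^2 - 4887·u^2·v + 954·u·v - 864·u·v^2·w + 540·u·v·w + 576·u^3·v - 360·u^3 + 2520·u^2 - 2304·u^2·v·w + 1440·u^2·w + 1098·v^3 + 4995·v^2 + 657·v + 2844·v^2·w - 36·v·w + 360·u - 2520 - 1440·w - 720·v^4 + 1440·v^3·w    [combine like terms]

72·u·v^3 - 2493·u·v^2 + 1368·u^2·v^2 - 4887·u^2·v + 954·u·v - 864·u·v^2·w + 540·u·v·w + 576·u^3·v - 360·u^3 + 2520·u^2 - 2304·u^2·v·w + 1440·u^2·w + 1098·v^3 + 4995·v^2 + 657·v + 2844·v^2·w - 36·v·w + 360·u - 2520 - 1440·w - 720·v^4 + 1440·v^3·w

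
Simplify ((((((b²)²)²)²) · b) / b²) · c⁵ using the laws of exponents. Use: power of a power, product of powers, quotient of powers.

b¹⁵·c⁵

((((((b²)²)²)²) · b) / b²) · c⁵
= (((((b²)²)⁴) · b) / b²) · c⁵    [power of a power]
= ((((b²)⁸) · b) / b²) · c⁵    [power of a power]
= (((b¹⁶) · b) / b²) · c⁵    [power of a power]
= (b¹⁷ / b²) · c⁵    [product of powers]
= b¹⁵ · c⁵    [quotient of powers]
= b¹⁵·c⁵    [rearrange]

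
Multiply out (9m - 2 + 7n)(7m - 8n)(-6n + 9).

(9m - 2 + 7n)(7m - 8n)(-6n + 9)
= (63m² - 72mn - 14m + 16n + 49mn - 56n²)(-6n + 9)    [distributive law]
= (63m² - 23mn - 14m + 16n - 56n²)(-6n + 9)    [combine like terms]
= -378m²n + 567m² + 138mn² - 207mn + 84mn - 126m - 96n² + 144n + 336n³ - 504n²    [distributive law]
= -378m²n + 567m² + 138mn² - 123mn - 126m - 600n² + 144n + 336n³    [combine like terms]

-378m²n + 567m² + 138mn² - 123mn - 126m - 600n² + 144n + 336n³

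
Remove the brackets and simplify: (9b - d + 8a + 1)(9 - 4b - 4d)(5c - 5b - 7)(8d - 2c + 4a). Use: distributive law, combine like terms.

2502bcd - 770bc² + 1812abc - 1064b²d + 266b²c - 532ab² - 4672bd + 1168bc - 2336ab - 1760b²cd + 360b²c² - 1040ab²c + 1440b³d - 360b³c + 720ab³ - 1240bcd² + 320bc²d - 2240abcd + 1280b²d² + 1920ab²d + 2312bd² + 68abd - 464cd² + 130c²d + 2172acd + 728d² + 178cd - 3668ad + 160cd³ - 40c²d² - 1200acd² - 160bd³ + 1200abd² - 224d³ + 1680ad² - 720ac² + 1440a²c - 544a²b + 1188ac - 2016a² + 320abc² - 640a²bc + 640a²b² + 320ac²d - 640a²cd + 640a²bd + 896a²d - 90c² - 504d + 126c - 252a

(9b - d + 8a + 1)(9 - 4b - 4d)(5c - 5b - 7)(8d - 2c + 4a)
= (81b - 36b² - 36bd - 9d + 4bd + 4d² + 72a - 32ab - 32ad + 9 - 4b - 4d)(5c - 5b - 7)(8d - 2c + 4a)    [distributive law]
= (77b - 36b² - 32bd - 13d + 4d² + 72a - 32ab - 32ad + 9)(5c - 5b - 7)(8d - 2c + 4a)    [combine like terms]
= (385bc - 385b² - 539b - 180b²c + 180b³ + 252b² - 160bcd + 160b²d + 224bd - 65cd + 65bd + 91d + 20cd² - 20bd² - 28d² + 360ac - 360ab - 504a - 160abc + 160ab² + 224ab - 160acd + 160abd + 224ad + 45c - 45b - 63)(8d - 2c + 4a)    [distributive law]
= (385bc - 133b² - 584b - 180b²c + 180b³ - 160bcd + 160b²d + 289bd - 65cd + 91d + 20cd² - 20bd² - 28d² + 360ac - 136ab - 504a - 160abc + 160ab² - 160acd + 160abd + 224ad + 45c - 63)(8d - 2c + 4a)    [combine like terms]
= 3080bcd - 770bc² + 1540abc - 1064b²d + 266b²c - 532ab² - 4672bd + 1168bc - 2336ab - 1440b²cd + 360b²c² - 720ab²c + 1440b³d - 360b³c + 720ab³ - 1280bcd² + 320bc²d - 640abcd + 1280b²d² - 320b²cd + 640ab²d + 2312bd² - 578bcd + 1156abd - 520cd² + 130c²d - 260acd + 728d² - 182cd + 364ad + 160cd³ - 40c²d² + 80acd² - 160bd³ + 40bcd² - 80abd² - 224d³ + 56cd² - 112ad² + 2880acd - 720ac² + 1440a²c - 1088abd + 272abc - 544a²b - 4032ad + 1008ac - 2016a² - 1280abcd + 320abc² - 640a²bc + 1280ab²d - 320ab²c + 640a²b² - 1280acd² + 320ac²d - 640a²cd + 1280abd² - 320abcd + 640a²bd + 1792ad² - 448acd + 896a²d + 360cd - 90c² + 180ac - 504d + 126c - 252a    [distributive law]
= 2502bcd - 770bc² + 1812abc - 1064b²d + 266b²c - 532ab² - 4672bd + 1168bc - 2336ab - 1760b²cd + 360b²c² - 1040ab²c + 1440b³d - 360b³c + 720ab³ - 1240bcd² + 320bc²d - 2240abcd + 1280b²d² + 1920ab²d + 2312bd² + 68abd - 464cd² + 130c²d + 2172acd + 728d² + 178cd - 3668ad + 160cd³ - 40c²d² - 1200acd² - 160bd³ + 1200abd² - 224d³ + 1680ad² - 720ac² + 1440a²c - 544a²b + 1188ac - 2016a² + 320abc² - 640a²bc + 640a²b² + 320ac²d - 640a²cd + 640a²bd + 896a²d - 90c² - 504d + 126c - 252a    [combine like terms]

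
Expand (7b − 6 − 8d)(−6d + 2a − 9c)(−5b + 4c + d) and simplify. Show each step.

(7b − 6 − 8d)(−6d + 2a − 9c)(−5b + 4c + d)
= (−42bd + 14ab − 63bc + 36d − 12a + 54c + 48d² − 16ad + 72cd)(−5b + 4c + d)    [distributive law]
= 210b²d − 168bcd − 42bd² − 70ab² + 56abc + 14abd + 315b²c − 252bc² − 63bcd − 180bd + 144cd + 36d² + 60ab − 48ac − 12ad − 270bc + 216c² + 54cd − 240bd² + 192cd² + 48d³ + 80abd − 64acd − 16ad² − 360bcd + 288c²d + 72cd²    [distributive law]
= 210b²d − 591bcd − 282bd² − 70ab² + 56abc + 94abd + 315b²c − 252bc² − 180bd + 198cd + 36d² + 60ab − 48ac − 12ad − 270bc + 216c² + 264cd² + 48d³ − 64acd − 16ad² + 288c²d    [combine like terms]

210b²d − 591bcd − 282bd² − 70ab² + 56abc + 94abd + 315b²c − 252bc² − 180bd + 198cd + 36d² + 60ab − 48ac − 12ad − 270bc + 216c² + 264cd² + 48d³ − 64acd − 16ad² + 288c²d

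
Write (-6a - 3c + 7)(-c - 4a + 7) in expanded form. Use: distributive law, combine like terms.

18ac + 24a^2 - 70a + 3c^2 - 28c + 49

(-6a - 3c + 7)(-c - 4a + 7)
= 6ac + 24a^2 - 42a + 3c^2 + 12ac - 21c - 7c - 28a + 49    [distributive law]
= 18ac + 24a^2 - 70a + 3c^2 - 28c + 49    [combine like terms]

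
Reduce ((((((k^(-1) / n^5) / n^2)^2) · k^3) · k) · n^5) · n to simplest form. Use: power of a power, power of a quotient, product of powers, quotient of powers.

((((((k^(-1) / n^5) / n^2)^2) · k^3) · k) · n^5) · n
= ((((((k^(-1) / n^5)^2) / ((n^2)^2)) · k^3) · k) · n^5) · n    [power of a quotient]
= (((((((k^(-1))^2) / ((n^5)^2)) / ((n^2)^2)) · k^3) · k) · n^5) · n    [power of a quotient]
= (((((k^(-2) / ((n^5)^2)) / ((n^2)^2)) · k^3) · k) · n^5) · n    [power of a power]
= (((((k^(-2) / n^10) / ((n^2)^2)) · k^3) · k) · n^5) · n    [power of a power]
= (((((k^(-2) / n^10) / n^4) · k^3) · k) · n^5) · n    [power of a power]
= k^2n^(-8)    [quotient of powers; product of powers]

k^2n^(-8)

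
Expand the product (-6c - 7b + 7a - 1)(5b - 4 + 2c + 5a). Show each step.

(-6c - 7b + 7a - 1)(5b - 4 + 2c + 5a)
= -30bc + 24c - 12c² - 30ac - 35b² + 28b - 14bc - 35ab + 35ab - 28a + 14ac + 35a² - 5b + 4 - 2c - 5a    [distributive law]
= -44bc + 22c - 12c² - 16ac - 35b² + 23b - 33a + 35a² + 4    [combine like terms]

-44bc + 22c - 12c² - 16ac - 35b² + 23b - 33a + 35a² + 4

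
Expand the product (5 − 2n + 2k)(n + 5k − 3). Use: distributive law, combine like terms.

(5 − 2n + 2k)(n + 5k − 3)
= 5n + 25k − 15 − 2n² − 10kn + 6n + 2kn + 10k² − 6k    [distributive law]
= 11n + 19k − 15 − 2n² − 8kn + 10k²    [combine like terms]

11n + 19k − 15 − 2n² − 8kn + 10k²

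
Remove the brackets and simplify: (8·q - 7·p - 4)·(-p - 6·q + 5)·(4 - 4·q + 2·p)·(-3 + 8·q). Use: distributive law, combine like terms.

(8·q - 7·p - 4)·(-p - 6·q + 5)·(4 - 4·q + 2·p)·(-3 + 8·q)
= (-8·p·q - 48·q^2 + 40·q + 7·p^2 + 42·p·q - 35·p + 4·p + 24·q - 20)·(4 - 4·q + 2·p)·(-3 + 8·q)    [distributive law]
= (34·p·q - 48·q^2 + 64·q + 7·p^2 - 31·p - 20)·(4 - 4·q + 2·p)·(-3 + 8·q)    [combine like terms]
= (136·p·q - 136·p·q^2 + 68·p^2·q - 192·q^2 + 192·q^3 - 96·p·q^2 + 256·q - 256·q^2 + 128·p·q + 28·p^2 - 28·p^2·q + 14·p^3 - 124·p + 124·p·q - 62·p^2 - 80 + 80·q - 40·p)·(-3 + 8·q)    [distributive law]
= (388·p·q - 232·p·q^2 + 40·p^2·q - 448·q^2 + 192·q^3 + 336·q - 34·p^2 + 14·p^3 - 164·p - 80)·(-3 + 8·q)    [combine like terms]
= -1164·p·q + 3104·p·q^2 + 696·p·q^2 - 1856·p·q^3 - 120·p^2·q + 320·p^2·q^2 + 1344·q^2 - 3584·q^3 - 576·q^3 + 1536·q^4 - 1008·q + 2688·q^2 + 102·p^2 - 272·p^2·q - 42·p^3 + 112·p^3·q + 492·p - 1312·p·q + 240 - 640·q    [distributive law]
= -2476·p·q + 3800·p·q^2 - 1856·p·q^3 - 392·p^2·q + 320·p^2·q^2 + 4032·q^2 - 4160·q^3 + 1536·q^4 - 1648·q + 102·p^2 - 42·p^3 + 112·p^3·q + 492·p + 240    [combine like terms]

-2476·p·q + 3800·p·q^2 - 1856·p·q^3 - 392·p^2·q + 320·p^2·q^2 + 4032·q^2 - 4160·q^3 + 1536·q^4 - 1648·q + 102·p^2 - 42·p^3 + 112·p^3·q + 492·p + 240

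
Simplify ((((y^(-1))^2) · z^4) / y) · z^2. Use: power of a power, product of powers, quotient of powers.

y^(-3)·z^6

((((y^(-1))^2) · z^4) / y) · z^2
= ((y^(-2) · z^4) / y) · z^2    [power of a power]
= y^(-3)·z^6    [quotient of powers; product of powers]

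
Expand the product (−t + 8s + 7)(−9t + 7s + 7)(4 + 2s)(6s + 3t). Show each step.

(−t + 8s + 7)(−9t + 7s + 7)(4 + 2s)(6s + 3t)
= (9t^2 − 7st − 7t − 72st + 56s^2 + 56s − 63t + 49s + 49)(4 + 2s)(6s + 3t)    [distributive law]
= (9t^2 − 79st − 70t + 56s^2 + 105s + 49)(4 + 2s)(6s + 3t)    [combine like terms]
= (36t^2 + 18st^2 − 316st − 158s^2t − 280t − 140st + 224s^2 + 112s^3 + 420s + 210s^2 + 196 + 98s)(6s + 3t)    [distributive law]
= (36t^2 + 18st^2 − 456st − 158s^2t − 280t + 434s^2 + 112s^3 + 518s + 196)(6s + 3t)    [combine like terms]
= 216st^2 + 108t^3 + 108s^2t^2 + 54st^3 − 2736s^2t − 1368st^2 − 948s^3t − 474s^2t^2 − 1680st − 840t^2 + 2604s^3 + 1302s^2t + 672s^4 + 336s^3t + 3108s^2 + 1554st + 1176s + 588t    [distributive law]
= −1152st^2 + 108t^3 − 366s^2t^2 + 54st^3 − 1434s^2t − 612s^3t − 126st − 840t^2 + 2604s^3 + 672s^4 + 3108s^2 + 1176s + 588t    [combine like terms]

−1152st^2 + 108t^3 − 366s^2t^2 + 54st^3 − 1434s^2t − 612s^3t − 126st − 840t^2 + 2604s^3 + 672s^4 + 3108s^2 + 1176s + 588t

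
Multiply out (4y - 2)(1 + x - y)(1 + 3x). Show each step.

6y + 22xy + 12x^2y - 4y^2 - 12xy^2 - 2 - 8x - 6x^2

(4y - 2)(1 + x - y)(1 + 3x)
= (4y + 4xy - 4y^2 - 2 - 2x + 2y)(1 + 3x)    [distributive law]
= (6y + 4xy - 4y^2 - 2 - 2x)(1 + 3x)    [combine like terms]
= 6y + 18xy + 4xy + 12x^2y - 4y^2 - 12xy^2 - 2 - 6x - 2x - 6x^2    [distributive law]
= 6y + 22xy + 12x^2y - 4y^2 - 12xy^2 - 2 - 8x - 6x^2    [combine like terms]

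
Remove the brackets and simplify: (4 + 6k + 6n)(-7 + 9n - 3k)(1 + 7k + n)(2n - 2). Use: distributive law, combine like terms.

12n + 56 - 380kn + 500k - 164n² - 948kn² - 12n³ - 1260k²n + 792k² + 468k²n² + 828kn³ - 252k³n + 252k³ + 108n⁴

(4 + 6k + 6n)(-7 + 9n - 3k)(1 + 7k + n)(2n - 2)
= (-28 + 36n - 12k - 42k + 54kn - 18k² - 42n + 54n² - 18kn)(1 + 7k + n)(2n - 2)    [distributive law]
= (-28 - 6n - 54k + 36kn - 18k² + 54n²)(1 + 7k + n)(2n - 2)    [combine like terms]
= (-28 - 196k - 28n - 6n - 42kn - 6n² - 54k - 378k² - 54kn + 36kn + 252k²n + 36kn² - 18k² - 126k³ - 18k²n + 54n² + 378kn² + 54n³)(2n - 2)    [distributive law]
= (-28 - 250k - 34n - 60kn + 48n² - 396k² + 234k²n + 414kn² - 126k³ + 54n³)(2n - 2)    [combine like terms]
= -56n + 56 - 500kn + 500k - 68n² + 68n - 120kn² + 120kn + 96n³ - 96n² - 792k²n + 792k² + 468k²n² - 468k²n + 828kn³ - 828kn² - 252k³n + 252k³ + 108n⁴ - 108n³    [distributive law]
= 12n + 56 - 380kn + 500k - 164n² - 948kn² - 12n³ - 1260k²n + 792k² + 468k²n² + 828kn³ - 252k³n + 252k³ + 108n⁴    [combine like terms]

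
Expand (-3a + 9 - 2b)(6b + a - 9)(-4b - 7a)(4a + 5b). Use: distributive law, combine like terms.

(-3a + 9 - 2b)(6b + a - 9)(-4b - 7a)(4a + 5b)
= (-18ab - 3a^2 + 27a + 54b + 9a - 81 - 12b^2 - 2ab + 18b)(-4b - 7a)(4a + 5b)    [distributive law]
= (-20ab - 3a^2 + 36a + 72b - 81 - 12b^2)(-4b - 7a)(4a + 5b)    [combine like terms]
= (80ab^2 + 140a^2b + 12a^2b + 21a^3 - 144ab - 252a^2 - 288b^2 - 504ab + 324b + 567a + 48b^3 + 84ab^2)(4a + 5b)    [distributive law]
= (164ab^2 + 152a^2b + 21a^3 - 648ab - 252a^2 - 288b^2 + 324b + 567a + 48b^3)(4a + 5b)    [combine like terms]
= 656a^2b^2 + 820ab^3 + 608a^3b + 760a^2b^2 + 84a^4 + 105a^3b - 2592a^2b - 3240ab^2 - 1008a^3 - 1260a^2b - 1152ab^2 - 1440b^3 + 1296ab + 1620b^2 + 2268a^2 + 2835ab + 192ab^3 + 240b^4    [distributive law]
= 1416a^2b^2 + 1012ab^3 + 713a^3b + 84a^4 - 3852a^2b - 4392ab^2 - 1008a^3 - 1440b^3 + 4131ab + 1620b^2 + 2268a^2 + 240b^4    [combine like terms]

1416a^2b^2 + 1012ab^3 + 713a^3b + 84a^4 - 3852a^2b - 4392ab^2 - 1008a^3 - 1440b^3 + 4131ab + 1620b^2 + 2268a^2 + 240b^4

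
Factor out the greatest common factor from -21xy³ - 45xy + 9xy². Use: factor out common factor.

3xy(-7y² - 15 + 3y)

-21xy³ - 45xy + 9xy²
= 3(-7xy³ - 15xy + 3xy²)    [factor out 3]
= 3xy(-7y² - 15 + 3y)    [factor out xy]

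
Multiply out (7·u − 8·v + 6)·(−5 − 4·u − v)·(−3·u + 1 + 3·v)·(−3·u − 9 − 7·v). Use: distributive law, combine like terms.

(7·u − 8·v + 6)·(−5 − 4·u − v)·(−3·u + 1 + 3·v)·(−3·u − 9 − 7·v)
= (−35·u − 28·u^2 − 7·u·v + 40·v + 32·u·v + 8·v^2 − 30 − 24·u − 6·v)·(−3·u + 1 + 3·v)·(−3·u − 9 − 7·v)    [distributive law]
= (−59·u − 28·u^2 + 25·u·v + 34·v + 8·v^2 − 30)·(−3·u + 1 + 3·v)·(−3·u − 9 − 7·v)    [combine like terms]
= (177·u^2 − 59·u − 177·u·v + 84·u^3 − 28·u^2 − 84·u^2·v − 75·u^2·v + 25·u·v + 75·u·v^2 − 102·u·v + 34·v + 102·v^2 − 24·u·v^2 + 8·v^2 + 24·v^3 + 90·u − 30 − 90·v)·(−3·u − 9 − 7·v)    [distributive law]
= (149·u^2 + 31·u − 254·u·v + 84·u^3 − 159·u^2·v + 51·u·v^2 − 56·v + 110·v^2 + 24·v^3 − 30)·(−3·u − 9 − 7·v)    [combine like terms]
= −447·u^3 − 1341·u^2 − 1043·u^2·v − 93·u^2 − 279·u − 217·u·v + 762·u^2·v + 2286·u·v + 1778·u·v^2 − 252·u^4 − 756·u^3 − 588·u^3·v + 477·u^3·v + 1431·u^2·v + 1113·u^2·v^2 − 153·u^2·v^2 − 459·u·v^2 − 357·u·v^3 + 168·u·v + 504·v + 392·v^2 − 330·u·v^2 − 990·v^2 − 770·v^3 − 72·u·v^3 − 216·v^3 − 168·v^4 + 90·u + 270 + 210·v    [distributive law]
= −1203·u^3 − 1434·u^2 + 1150·u^2·v − 189·u + 2237·u·v + 989·u·v^2 − 252·u^4 − 111·u^3·v + 960·u^2·v^2 − 429·u·v^3 + 714·v − 598·v^2 − 986·v^3 − 168·v^4 + 270    [combine like terms]

−1203·u^3 − 1434·u^2 + 1150·u^2·v − 189·u + 2237·u·v + 989·u·v^2 − 252·u^4 − 111·u^3·v + 960·u^2·v^2 − 429·u·v^3 + 714·v − 598·v^2 − 986·v^3 − 168·v^4 + 270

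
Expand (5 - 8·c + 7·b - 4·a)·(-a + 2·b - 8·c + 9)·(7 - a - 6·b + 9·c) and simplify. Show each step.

-332·a + 69·a^2 + 68·a·b + 23·a·c + 241·b - 340·b^2 + 825·b·c - 379·c - 560·c^2 + 315 - 4·a^2·c - 303·a·b·c + 296·a·c^2 + 558·b^2·c - 1032·b·c^2 + 576·c^3 - 9·a^2·b + 76·a·b^2 - 84·b^3 - 4·a^3

(5 - 8·c + 7·b - 4·a)·(-a + 2·b - 8·c + 9)·(7 - a - 6·b + 9·c)
= (-5·a + 10·b - 40·c + 45 + 8·a·c - 16·b·c + 64·c^2 - 72·c - 7·a·b + 14·b^2 - 56·b·c + 63·b + 4·a^2 - 8·a·b + 32·a·c - 36·a)·(7 - a - 6·b + 9·c)    [distributive law]
= (-41·a + 73·b - 112·c + 45 + 40·a·c - 72·b·c + 64·c^2 - 15·a·b + 14·b^2 + 4·a^2)·(7 - a - 6·b + 9·c)    [combine like terms]
= -287·a + 41·a^2 + 246·a·b - 369·a·c + 511·b - 73·a·b - 438·b^2 + 657·b·c - 784·c + 112·a·c + 672·b·c - 1008·c^2 + 315 - 45·a - 270·b + 405·c + 280·a·c - 40·a^2·c - 240·a·b·c + 360·a·c^2 - 504·b·c + 72·a·b·c + 432·b^2·c - 648·b·c^2 + 448·c^2 - 64·a·c^2 - 384·b·c^2 + 576·c^3 - 105·a·b + 15·a^2·b + 90·a·b^2 - 135·a·b·c + 98·b^2 - 14·a·b^2 - 84·b^3 + 126·b^2·c + 28·a^2 - 4·a^3 - 24·a^2·b + 36·a^2·c    [distributive law]
= -332·a + 69·a^2 + 68·a·b + 23·a·c + 241·b - 340·b^2 + 825·b·c - 379·c - 560·c^2 + 315 - 4·a^2·c - 303·a·b·c + 296·a·c^2 + 558·b^2·c - 1032·b·c^2 + 576·c^3 - 9·a^2·b + 76·a·b^2 - 84·b^3 - 4·a^3    [combine like terms]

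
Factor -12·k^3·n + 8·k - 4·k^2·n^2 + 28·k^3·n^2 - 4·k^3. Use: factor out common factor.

4·k(-3·k^2·n + 2 - k·n^2 + 7·k^2·n^2 - k^2)

-12·k^3·n + 8·k - 4·k^2·n^2 + 28·k^3·n^2 - 4·k^3
= 4(-3·k^3·n + 2·k - k^2·n^2 + 7·k^3·n^2 - k^3)    [factor out 4]
= 4·k(-3·k^2·n + 2 - k·n^2 + 7·k^2·n^2 - k^2)    [factor out k]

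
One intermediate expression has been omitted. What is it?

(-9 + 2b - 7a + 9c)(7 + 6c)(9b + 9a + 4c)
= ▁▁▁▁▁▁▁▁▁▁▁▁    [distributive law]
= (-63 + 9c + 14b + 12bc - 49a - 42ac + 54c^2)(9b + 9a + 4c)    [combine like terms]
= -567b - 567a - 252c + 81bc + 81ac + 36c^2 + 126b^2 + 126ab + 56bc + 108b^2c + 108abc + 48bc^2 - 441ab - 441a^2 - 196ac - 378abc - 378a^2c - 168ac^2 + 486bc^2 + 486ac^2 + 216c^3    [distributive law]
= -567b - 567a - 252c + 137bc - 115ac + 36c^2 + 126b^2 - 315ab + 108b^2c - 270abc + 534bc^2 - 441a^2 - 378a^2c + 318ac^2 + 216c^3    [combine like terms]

After distributive law, the bracketed line is:

(-63 - 54c + 14b + 12bc - 49a - 42ac + 63c + 54c^2)(9b + 9a + 4c)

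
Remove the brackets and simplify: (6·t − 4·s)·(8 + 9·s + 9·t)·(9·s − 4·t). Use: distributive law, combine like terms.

(6·t − 4·s)·(8 + 9·s + 9·t)·(9·s − 4·t)
= (48·t + 54·s·t + 54·t^2 − 32·s − 36·s^2 − 36·s·t)·(9·s − 4·t)    [distributive law]
= (48·t + 18·s·t + 54·t^2 − 32·s − 36·s^2)·(9·s − 4·t)    [combine like terms]
= 432·s·t − 192·t^2 + 162·s^2·t − 72·s·t^2 + 486·s·t^2 − 216·t^3 − 288·s^2 + 128·s·t − 324·s^3 + 144·s^2·t    [distributive law]
= 560·s·t − 192·t^2 + 306·s^2·t + 414·s·t^2 − 216·t^3 − 288·s^2 − 324·s^3    [combine like terms]

560·s·t − 192·t^2 + 306·s^2·t + 414·s·t^2 − 216·t^3 − 288·s^2 − 324·s^3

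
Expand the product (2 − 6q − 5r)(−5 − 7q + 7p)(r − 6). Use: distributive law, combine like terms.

(2 − 6q − 5r)(−5 − 7q + 7p)(r − 6)
= (−10 − 14q + 14p + 30q + 42q^2 − 42pq + 25r + 35qr − 35pr)(r − 6)    [distributive law]
= (−10 + 16q + 14p + 42q^2 − 42pq + 25r + 35qr − 35pr)(r − 6)    [combine like terms]
= −10r + 60 + 16qr − 96q + 14pr − 84p + 42q^2r − 252q^2 − 42pqr + 252pq + 25r^2 − 150r + 35qr^2 − 210qr − 35pr^2 + 210pr    [distributive law]
= −160r + 60 − 194qr − 96q + 224pr − 84p + 42q^2r − 252q^2 − 42pqr + 252pq + 25r^2 + 35qr^2 − 35pr^2    [combine like terms]

−160r + 60 − 194qr − 96q + 224pr − 84p + 42q^2r − 252q^2 − 42pqr + 252pq + 25r^2 + 35qr^2 − 35pr^2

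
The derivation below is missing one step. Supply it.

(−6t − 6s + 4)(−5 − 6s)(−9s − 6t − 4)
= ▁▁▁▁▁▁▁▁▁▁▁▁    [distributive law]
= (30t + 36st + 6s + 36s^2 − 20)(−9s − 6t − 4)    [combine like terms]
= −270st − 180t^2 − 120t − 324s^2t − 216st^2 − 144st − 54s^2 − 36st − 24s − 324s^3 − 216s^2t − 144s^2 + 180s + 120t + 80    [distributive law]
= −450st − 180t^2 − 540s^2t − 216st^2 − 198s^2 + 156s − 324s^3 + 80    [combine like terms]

After distributive law, the bracketed line is:

(30t + 36st + 30s + 36s^2 − 20 − 24s)(−9s − 6t − 4)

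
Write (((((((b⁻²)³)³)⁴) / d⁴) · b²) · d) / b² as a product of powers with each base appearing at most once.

b⁻⁷²d⁻³

(((((((b⁻²)³)³)⁴) / d⁴) · b²) · d) / b²
= ((((((b⁻²)³)¹²) / d⁴) · b²) · d) / b²    [power of a power]
= (((((b⁻²)³⁶) / d⁴) · b²) · d) / b²    [power of a power]
= (((b⁻⁷² / d⁴) · b²) · d) / b²    [power of a power]
= b⁻⁷²d⁻³    [quotient of powers; product of powers]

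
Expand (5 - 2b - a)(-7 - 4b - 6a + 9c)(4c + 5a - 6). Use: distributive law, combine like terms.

-410c - 37a + 210 + 84bc - 126ab + 36b + 187ac - 151a^2 + 180c^2 + 32b^2c + 40ab^2 - 48b^2 - 26abc + 80a^2b - 72bc^2 - 21a^2c + 30a^3 - 36ac^2

(5 - 2b - a)(-7 - 4b - 6a + 9c)(4c + 5a - 6)
= (-35 - 20b - 30a + 45c + 14b + 8b^2 + 12ab - 18bc + 7a + 4ab + 6a^2 - 9ac)(4c + 5a - 6)    [distributive law]
= (-35 - 6b - 23a + 45c + 8b^2 + 16ab - 18bc + 6a^2 - 9ac)(4c + 5a - 6)    [combine like terms]
= -140c - 175a + 210 - 24bc - 30ab + 36b - 92ac - 115a^2 + 138a + 180c^2 + 225ac - 270c + 32b^2c + 40ab^2 - 48b^2 + 64abc + 80a^2b - 96ab - 72bc^2 - 90abc + 108bc + 24a^2c + 30a^3 - 36a^2 - 36ac^2 - 45a^2c + 54ac    [distributive law]
= -410c - 37a + 210 + 84bc - 126ab + 36b + 187ac - 151a^2 + 180c^2 + 32b^2c + 40ab^2 - 48b^2 - 26abc + 80a^2b - 72bc^2 - 21a^2c + 30a^3 - 36ac^2    [combine like terms]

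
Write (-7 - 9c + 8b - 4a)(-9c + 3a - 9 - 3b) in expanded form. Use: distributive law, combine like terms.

144c + 15a + 63 - 51b + 81c² + 9ac - 45bc + 36ab - 24b² - 12a²

(-7 - 9c + 8b - 4a)(-9c + 3a - 9 - 3b)
= 63c - 21a + 63 + 21b + 81c² - 27ac + 81c + 27bc - 72bc + 24ab - 72b - 24b² + 36ac - 12a² + 36a + 12ab    [distributive law]
= 144c + 15a + 63 - 51b + 81c² + 9ac - 45bc + 36ab - 24b² - 12a²    [combine like terms]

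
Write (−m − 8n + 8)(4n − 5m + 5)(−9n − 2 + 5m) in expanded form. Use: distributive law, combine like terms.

(−m − 8n + 8)(4n − 5m + 5)(−9n − 2 + 5m)
= (−4mn + 5m^2 − 5m − 32n^2 + 40mn − 40n + 32n − 40m + 40)(−9n − 2 + 5m)    [distributive law]
= (36mn + 5m^2 − 45m − 32n^2 − 8n + 40)(−9n − 2 + 5m)    [combine like terms]
= −324mn^2 − 72mn + 180m^2n − 45m^2n − 10m^2 + 25m^3 + 405mn + 90m − 225m^2 + 288n^3 + 64n^2 − 160mn^2 + 72n^2 + 16n − 40mn − 360n − 80 + 200m    [distributive law]
= −484mn^2 + 293mn + 135m^2n − 235m^2 + 25m^3 + 290m + 288n^3 + 136n^2 − 344n − 80    [combine like terms]

−484mn^2 + 293mn + 135m^2n − 235m^2 + 25m^3 + 290m + 288n^3 + 136n^2 − 344n − 80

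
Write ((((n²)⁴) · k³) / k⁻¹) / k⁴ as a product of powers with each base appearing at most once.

n⁸

((((n²)⁴) · k³) / k⁻¹) / k⁴
= ((n⁸ · k³) / k⁻¹) / k⁴    [power of a power]
= n⁸    [quotient of powers; product of powers]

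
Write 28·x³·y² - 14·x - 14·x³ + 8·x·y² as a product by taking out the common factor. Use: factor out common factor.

28·x³·y² - 14·x - 14·x³ + 8·x·y²
= 2(14·x³·y² - 7·x - 7·x³ + 4·x·y²)    [factor out 2]
= 2·x(14·x²·y² - 7 - 7·x² + 4·y²)    [factor out x]

2·x(14·x²·y² - 7 - 7·x² + 4·y²)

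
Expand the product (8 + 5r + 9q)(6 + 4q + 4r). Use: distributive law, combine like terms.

48 + 86q + 62r + 56qr + 20r^2 + 36q^2

(8 + 5r + 9q)(6 + 4q + 4r)
= 48 + 32q + 32r + 30r + 20qr + 20r^2 + 54q + 36q^2 + 36qr    [distributive law]
= 48 + 86q + 62r + 56qr + 20r^2 + 36q^2    [combine like terms]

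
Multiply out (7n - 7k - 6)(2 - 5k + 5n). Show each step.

-16n - 70kn + 35n^2 + 16k + 35k^2 - 12

(7n - 7k - 6)(2 - 5k + 5n)
= 14n - 35kn + 35n^2 - 14k + 35k^2 - 35kn - 12 + 30k - 30n    [distributive law]
= -16n - 70kn + 35n^2 + 16k + 35k^2 - 12    [combine like terms]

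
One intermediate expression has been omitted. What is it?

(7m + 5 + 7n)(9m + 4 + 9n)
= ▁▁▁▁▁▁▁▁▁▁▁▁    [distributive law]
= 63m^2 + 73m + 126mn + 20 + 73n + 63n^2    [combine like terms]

After distributive law, the bracketed line is:

63m^2 + 28m + 63mn + 45m + 20 + 45n + 63mn + 28n + 63n^2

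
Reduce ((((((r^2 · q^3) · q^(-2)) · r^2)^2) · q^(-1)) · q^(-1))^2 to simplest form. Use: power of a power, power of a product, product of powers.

((((((r^2 · q^3) · q^(-2)) · r^2)^2) · q^(-1)) · q^(-1))^2
= ((((((r^2 · q^3) · q^(-2)) · r^2)^2) · q^(-1))^2) · ((q^(-1))^2)    [power of a product]
= ((((((r^2 · q^3) · q^(-2)) · r^2)^2)^2) · ((q^(-1))^2)) · ((q^(-1))^2)    [power of a product]
= (((((r^2 · q^3) · q^(-2)) · r^2)^4) · ((q^(-1))^2)) · ((q^(-1))^2)    [power of a power]
= (((((r^2 · q^3) · q^(-2))^4) · ((r^2)^4)) · ((q^(-1))^2)) · ((q^(-1))^2)    [power of a product]
= (((((r^2 · q^3)^4) · ((q^(-2))^4)) · ((r^2)^4)) · ((q^(-1))^2)) · ((q^(-1))^2)    [power of a product]
= ((((((r^2)^4) · ((q^3)^4)) · ((q^(-2))^4)) · ((r^2)^4)) · ((q^(-1))^2)) · ((q^(-1))^2)    [power of a product]
= ((((r^8 · ((q^3)^4)) · ((q^(-2))^4)) · ((r^2)^4)) · ((q^(-1))^2)) · ((q^(-1))^2)    [power of a power]
= ((((r^8 · q^12) · ((q^(-2))^4)) · ((r^2)^4)) · ((q^(-1))^2)) · ((q^(-1))^2)    [power of a power]
= ((((r^8 · q^12) · q^(-8)) · ((r^2)^4)) · ((q^(-1))^2)) · ((q^(-1))^2)    [power of a power]
= ((((r^8 · q^12) · q^(-8)) · r^8) · ((q^(-1))^2)) · ((q^(-1))^2)    [power of a power]
= ((((r^8 · q^12) · q^(-8)) · r^8) · q^(-2)) · ((q^(-1))^2)    [power of a power]
= ((((r^8 · q^12) · q^(-8)) · r^8) · q^(-2)) · q^(-2)    [power of a power]
= r^16    [product of powers]

r^16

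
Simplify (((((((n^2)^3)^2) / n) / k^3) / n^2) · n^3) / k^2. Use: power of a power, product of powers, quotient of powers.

(((((((n^2)^3)^2) / n) / k^3) / n^2) · n^3) / k^2
= ((((((n^2)^6) / n) / k^3) / n^2) · n^3) / k^2    [power of a power]
= ((((n^12 / n) / k^3) / n^2) · n^3) / k^2    [power of a power]
= (((n^11 / k^3) / n^2) · n^3) / k^2    [quotient of powers]
= k^(-5)n^12    [quotient of powers; product of powers]

k^(-5)n^12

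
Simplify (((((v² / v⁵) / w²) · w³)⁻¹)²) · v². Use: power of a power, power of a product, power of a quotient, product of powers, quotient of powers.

v⁸w⁻²

(((((v² / v⁵) / w²) · w³)⁻¹)²) · v²
= ((((v² / v⁵) / w²) · w³)⁻²) · v²    [power of a power]
= ((((v² / v⁵) / w²)⁻²) · ((w³)⁻²)) · v²    [power of a product]
= ((((v² / v⁵)⁻²) / ((w²)⁻²)) · ((w³)⁻²)) · v²    [power of a quotient]
= (((((v²)⁻²) / ((v⁵)⁻²)) / ((w²)⁻²)) · ((w³)⁻²)) · v²    [power of a quotient]
= (((v⁻⁴ / ((v⁵)⁻²)) / ((w²)⁻²)) · ((w³)⁻²)) · v²    [power of a power]
= (((v⁻⁴ / v⁻¹⁰) / ((w²)⁻²)) · ((w³)⁻²)) · v²    [power of a power]
= ((v⁶ / ((w²)⁻²)) · ((w³)⁻²)) · v²    [quotient of powers]
= ((v⁶ / w⁻⁴) · ((w³)⁻²)) · v²    [power of a power]
= ((v⁶ / w⁻⁴) · w⁻⁶) · v²    [power of a power]
= v⁸w⁻²    [quotient of powers; product of powers]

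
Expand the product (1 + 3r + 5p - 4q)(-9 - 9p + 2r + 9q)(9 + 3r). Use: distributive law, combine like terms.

-81 - 252r - 486p - 315pr - 21r^2 + 405q + 306qr - 51pr^2 + 18r^3 + 57qr^2 - 405p^2 - 135p^2r + 729pq + 243pqr - 324q^2 - 108q^2r

(1 + 3r + 5p - 4q)(-9 - 9p + 2r + 9q)(9 + 3r)
= (-9 - 9p + 2r + 9q - 27r - 27pr + 6r^2 + 27qr - 45p - 45p^2 + 10pr + 45pq + 36q + 36pq - 8qr - 36q^2)(9 + 3r)    [distributive law]
= (-9 - 54p - 25r + 45q - 17pr + 6r^2 + 19qr - 45p^2 + 81pq - 36q^2)(9 + 3r)    [combine like terms]
= -81 - 27r - 486p - 162pr - 225r - 75r^2 + 405q + 135qr - 153pr - 51pr^2 + 54r^2 + 18r^3 + 171qr + 57qr^2 - 405p^2 - 135p^2r + 729pq + 243pqr - 324q^2 - 108q^2r    [distributive law]
= -81 - 252r - 486p - 315pr - 21r^2 + 405q + 306qr - 51pr^2 + 18r^3 + 57qr^2 - 405p^2 - 135p^2r + 729pq + 243pqr - 324q^2 - 108q^2r    [combine like terms]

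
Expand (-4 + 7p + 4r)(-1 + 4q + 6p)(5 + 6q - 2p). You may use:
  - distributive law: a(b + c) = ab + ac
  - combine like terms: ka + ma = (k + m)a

(-4 + 7p + 4r)(-1 + 4q + 6p)(5 + 6q - 2p)
= (4 - 16q - 24p - 7p + 28pq + 42p^2 - 4r + 16qr + 24pr)(5 + 6q - 2p)    [distributive law]
= (4 - 16q - 31p + 28pq + 42p^2 - 4r + 16qr + 24pr)(5 + 6q - 2p)    [combine like terms]
= 20 + 24q - 8p - 80q - 96q^2 + 32pq - 155p - 186pq + 62p^2 + 140pq + 168pq^2 - 56p^2q + 210p^2 + 252p^2q - 84p^3 - 20r - 24qr + 8pr + 80qr + 96q^2r - 32pqr + 120pr + 144pqr - 48p^2r    [distributive law]
= 20 - 56q - 163p - 96q^2 - 14pq + 272p^2 + 168pq^2 + 196p^2q - 84p^3 - 20r + 56qr + 128pr + 96q^2r + 112pqr - 48p^2r    [combine like terms]

20 - 56q - 163p - 96q^2 - 14pq + 272p^2 + 168pq^2 + 196p^2q - 84p^3 - 20r + 56qr + 128pr + 96q^2r + 112pqr - 48p^2r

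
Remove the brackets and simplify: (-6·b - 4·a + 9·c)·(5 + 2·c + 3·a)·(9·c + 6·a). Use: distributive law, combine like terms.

-270·b·c - 180·a·b - 108·b·c² - 234·a·b·c - 108·a²·b + 90·a·c - 120·a² + 279·a·c² + 6·a²·c - 72·a³ + 405·c² + 162·c³

(-6·b - 4·a + 9·c)·(5 + 2·c + 3·a)·(9·c + 6·a)
= (-30·b - 12·b·c - 18·a·b - 20·a - 8·a·c - 12·a² + 45·c + 18·c² + 27·a·c)·(9·c + 6·a)    [distributive law]
= (-30·b - 12·b·c - 18·a·b - 20·a + 19·a·c - 12·a² + 45·c + 18·c²)·(9·c + 6·a)    [combine like terms]
= -270·b·c - 180·a·b - 108·b·c² - 72·a·b·c - 162·a·b·c - 108·a²·b - 180·a·c - 120·a² + 171·a·c² + 114·a²·c - 108·a²·c - 72·a³ + 405·c² + 270·a·c + 162·c³ + 108·a·c²    [distributive law]
= -270·b·c - 180·a·b - 108·b·c² - 234·a·b·c - 108·a²·b + 90·a·c - 120·a² + 279·a·c² + 6·a²·c - 72·a³ + 405·c² + 162·c³    [combine like terms]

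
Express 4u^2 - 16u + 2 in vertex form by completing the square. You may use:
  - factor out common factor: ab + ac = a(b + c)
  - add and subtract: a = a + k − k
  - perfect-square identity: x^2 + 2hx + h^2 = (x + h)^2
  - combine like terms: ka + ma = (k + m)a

4(u - 2)^2 - 14

4u^2 - 16u + 2
= 4(u^2 - 4u) + 2    [factor out 4 from the u-terms]
= 4(u^2 - 4u + 4 - 4) + 2    [add and subtract 4 inside the bracket]
= 4(u - 2)^2 - 16 + 2    [perfect-square identity]
= 4(u - 2)^2 - 14    [combine constants]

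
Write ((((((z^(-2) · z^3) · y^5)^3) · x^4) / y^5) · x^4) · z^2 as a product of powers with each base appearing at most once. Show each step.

x^8y^10z^5

((((((z^(-2) · z^3) · y^5)^3) · x^4) / y^5) · x^4) · z^2
= ((((((z^(-2) · z^3)^3) · ((y^5)^3)) · x^4) / y^5) · x^4) · z^2    [power of a product]
= (((((((z^(-2))^3) · ((z^3)^3)) · ((y^5)^3)) · x^4) / y^5) · x^4) · z^2    [power of a product]
= (((((z^(-6) · ((z^3)^3)) · ((y^5)^3)) · x^4) / y^5) · x^4) · z^2    [power of a power]
= (((((z^(-6) · z^9) · ((y^5)^3)) · x^4) / y^5) · x^4) · z^2    [power of a power]
= ((((z^3 · ((y^5)^3)) · x^4) / y^5) · x^4) · z^2    [product of powers]
= ((((z^3 · y^15) · x^4) / y^5) · x^4) · z^2    [power of a power]
= x^8y^10z^5    [quotient of powers; product of powers]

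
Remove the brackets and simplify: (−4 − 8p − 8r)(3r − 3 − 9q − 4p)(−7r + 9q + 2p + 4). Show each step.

(−4 − 8p − 8r)(3r − 3 − 9q − 4p)(−7r + 9q + 2p + 4)
= (−12r + 12 + 36q + 16p − 24pr + 24p + 72pq + 32p^2 − 24r^2 + 24r + 72qr + 32pr)(−7r + 9q + 2p + 4)    [distributive law]
= (12r + 12 + 36q + 40p + 8pr + 72pq + 32p^2 − 24r^2 + 72qr)(−7r + 9q + 2p + 4)    [combine like terms]
= −84r^2 + 108qr + 24pr + 48r − 84r + 108q + 24p + 48 − 252qr + 324q^2 + 72pq + 144q − 280pr + 360pq + 80p^2 + 160p − 56pr^2 + 72pqr + 16p^2r + 32pr − 504pqr + 648pq^2 + 144p^2q + 288pq − 224p^2r + 288p^2q + 64p^3 + 128p^2 + 168r^3 − 216qr^2 − 48pr^2 − 96r^2 − 504qr^2 + 648q^2r + 144pqr + 288qr    [distributive law]
= −180r^2 + 144qr − 224pr − 36r + 252q + 184p + 48 + 324q^2 + 720pq + 208p^2 − 104pr^2 − 288pqr − 208p^2r + 648pq^2 + 432p^2q + 64p^3 + 168r^3 − 720qr^2 + 648q^2r    [combine like terms]

−180r^2 + 144qr − 224pr − 36r + 252q + 184p + 48 + 324q^2 + 720pq + 208p^2 − 104pr^2 − 288pqr − 208p^2r + 648pq^2 + 432p^2q + 64p^3 + 168r^3 − 720qr^2 + 648q^2r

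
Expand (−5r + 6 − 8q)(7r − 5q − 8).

−35r^2 − 31qr + 82r + 34q − 48 + 40q^2

(−5r + 6 − 8q)(7r − 5q − 8)
= −35r^2 + 25qr + 40r + 42r − 30q − 48 − 56qr + 40q^2 + 64q    [distributive law]
= −35r^2 − 31qr + 82r + 34q − 48 + 40q^2    [combine like terms]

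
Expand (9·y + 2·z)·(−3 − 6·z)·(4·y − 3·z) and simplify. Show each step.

−108·y^2 + 57·y·z − 216·y^2·z + 114·y·z^2 + 18·z^2 + 36·z^3

(9·y + 2·z)·(−3 − 6·z)·(4·y − 3·z)
= (−27·y − 54·y·z − 6·z − 12·z^2)·(4·y − 3·z)    [distributive law]
= −108·y^2 + 81·y·z − 216·y^2·z + 162·y·z^2 − 24·y·z + 18·z^2 − 48·y·z^2 + 36·z^3    [distributive law]
= −108·y^2 + 57·y·z − 216·y^2·z + 114·y·z^2 + 18·z^2 + 36·z^3    [combine like terms]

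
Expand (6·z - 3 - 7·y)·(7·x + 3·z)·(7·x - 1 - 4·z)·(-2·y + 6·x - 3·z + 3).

(6·z - 3 - 7·y)·(7·x + 3·z)·(7·x - 1 - 4·z)·(-2·y + 6·x - 3·z + 3)
= (42·x·z + 18·z² - 21·x - 9·z - 49·x·y - 21·y·z)·(7·x - 1 - 4·z)·(-2·y + 6·x - 3·z + 3)    [distributive law]
= (294·x²·z - 42·x·z - 168·x·z² + 126·x·z² - 18·z² - 72·z³ - 147·x² + 21·x + 84·x·z - 63·x·z + 9·z + 36·z² - 343·x²·y + 49·x·y + 196·x·y·z - 147·x·y·z + 21·y·z + 84·y·z²)·(-2·y + 6·x - 3·z + 3)    [distributive law]
= (294·x²·z - 21·x·z - 42·x·z² + 18·z² - 72·z³ - 147·x² + 21·x + 9·z - 343·x²·y + 49·x·y + 49·x·y·z + 21·y·z + 84·y·z²)·(-2·y + 6·x - 3·z + 3)    [combine like terms]
= -588·x²·y·z + 1764·x³·z - 882·x²·z² + 882·x²·z + 42·x·y·z - 126·x²·z + 63·x·z² - 63·x·z + 84·x·y·z² - 252·x²·z² + 126·x·z³ - 126·x·z² - 36·y·z² + 108·x·z² - 54·z³ + 54·z² + 144·y·z³ - 432·x·z³ + 216·z⁴ - 216·z³ + 294·x²·y - 882·x³ + 441·x²·z - 441·x² - 42·x·y + 126·x² - 63·x·z + 63·x - 18·y·z + 54·x·z - 27·z² + 27·z + 686·x²·y² - 2058·x³·y + 1029·x²·y·z - 1029·x²·y - 98·x·y² + 294·x²·y - 147·x·y·z + 147·x·y - 98·x·y²·z + 294·x²·y·z - 147·x·y·z² + 147·x·y·z - 42·y²·z + 126·x·y·z - 63·y·z² + 63·y·z - 168·y²·z² + 504·x·y·z² - 252·y·z³ + 252·y·z²    [distributive law]
= 735·x²·y·z + 1764·x³·z - 1134·x²·z² + 1197·x²·z + 168·x·y·z + 45·x·z² - 72·x·z + 441·x·y·z² - 306·x·z³ + 153·y·z² - 270·z³ + 27·z² - 108·y·z³ + 216·z⁴ - 441·x²·y - 882·x³ - 315·x² + 105·x·y + 63·x + 45·y·z + 27·z + 686·x²·y² - 2058·x³·y - 98·x·y² - 98·x·y²·z - 42·y²·z - 168·y²·z²    [combine like terms]

735·x²·y·z + 1764·x³·z - 1134·x²·z² + 1197·x²·z + 168·x·y·z + 45·x·z² - 72·x·z + 441·x·y·z² - 306·x·z³ + 153·y·z² - 270·z³ + 27·z² - 108·y·z³ + 216·z⁴ - 441·x²·y - 882·x³ - 315·x² + 105·x·y + 63·x + 45·y·z + 27·z + 686·x²·y² - 2058·x³·y - 98·x·y² - 98·x·y²·z - 42·y²·z - 168·y²·z²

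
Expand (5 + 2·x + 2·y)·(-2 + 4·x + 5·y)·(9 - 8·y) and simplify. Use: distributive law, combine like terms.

-90 + 269·y + 144·x + 34·x·y - 78·y² + 72·x² - 64·x²·y - 144·x·y² - 80·y³

(5 + 2·x + 2·y)·(-2 + 4·x + 5·y)·(9 - 8·y)
= (-10 + 20·x + 25·y - 4·x + 8·x² + 10·x·y - 4·y + 8·x·y + 10·y²)·(9 - 8·y)    [distributive law]
= (-10 + 16·x + 21·y + 8·x² + 18·x·y + 10·y²)·(9 - 8·y)    [combine like terms]
= -90 + 80·y + 144·x - 128·x·y + 189·y - 168·y² + 72·x² - 64·x²·y + 162·x·y - 144·x·y² + 90·y² - 80·y³    [distributive law]
= -90 + 269·y + 144·x + 34·x·y - 78·y² + 72·x² - 64·x²·y - 144·x·y² - 80·y³    [combine like terms]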